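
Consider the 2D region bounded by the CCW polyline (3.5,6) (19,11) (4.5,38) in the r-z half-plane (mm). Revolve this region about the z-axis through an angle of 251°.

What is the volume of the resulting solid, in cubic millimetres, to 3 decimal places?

Volume = 9679.326 mm³

Profile (r,z), 3 vertices: (3.5,6) (19,11) (4.5,38)
edge 0: (3.5,6)→(19,11)  cross = 3.5·11 − 19·6 = -75.5000; (r_i+r_j)·cross = 22.5·-75.5000 = -1698.7500
edge 1: (19,11)→(4.5,38)  cross = 19·38 − 4.5·11 = 672.5000; (r_i+r_j)·cross = 23.5·672.5000 = 15803.7500
edge 2: (4.5,38)→(3.5,6)  cross = 4.5·6 − 3.5·38 = -106.0000; (r_i+r_j)·cross = 8·-106.0000 = -848.0000
Σcross = 491.0000 → A = |Σcross|/2 = 245.5000 mm²
Σ(r_i+r_j)·cross = 13257.0000 → first moment M = |Σ|/6 = 2209.5000
R_c = M/A = 2209.5000/245.5000 = 9.0000 mm
θ = 251° = 4.380776 rad
V = θ·R_c·A = 4.380776·9.0000·245.5000 = 9679.326 mm³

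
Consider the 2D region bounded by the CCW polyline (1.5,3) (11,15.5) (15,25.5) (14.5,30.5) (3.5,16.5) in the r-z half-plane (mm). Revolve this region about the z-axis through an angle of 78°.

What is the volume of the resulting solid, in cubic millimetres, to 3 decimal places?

Profile (r,z), 5 vertices: (1.5,3) (11,15.5) (15,25.5) (14.5,30.5) (3.5,16.5)
edge 0: (1.5,3)→(11,15.5)  cross = 1.5·15.5 − 11·3 = -9.7500; (r_i+r_j)·cross = 12.5·-9.7500 = -121.8750
edge 1: (11,15.5)→(15,25.5)  cross = 11·25.5 − 15·15.5 = 48.0000; (r_i+r_j)·cross = 26·48.0000 = 1248.0000
edge 2: (15,25.5)→(14.5,30.5)  cross = 15·30.5 − 14.5·25.5 = 87.7500; (r_i+r_j)·cross = 29.5·87.7500 = 2588.6250
edge 3: (14.5,30.5)→(3.5,16.5)  cross = 14.5·16.5 − 3.5·30.5 = 132.5000; (r_i+r_j)·cross = 18·132.5000 = 2385.0000
edge 4: (3.5,16.5)→(1.5,3)  cross = 3.5·3 − 1.5·16.5 = -14.2500; (r_i+r_j)·cross = 5·-14.2500 = -71.2500
Σcross = 244.2500 → A = |Σcross|/2 = 122.1250 mm²
Σ(r_i+r_j)·cross = 6028.5000 → first moment M = |Σ|/6 = 1004.7500
R_c = M/A = 1004.7500/122.1250 = 8.2272 mm
θ = 78° = 1.361357 rad
V = θ·R_c·A = 1.361357·8.2272·122.1250 = 1367.823 mm³

Volume = 1367.823 mm³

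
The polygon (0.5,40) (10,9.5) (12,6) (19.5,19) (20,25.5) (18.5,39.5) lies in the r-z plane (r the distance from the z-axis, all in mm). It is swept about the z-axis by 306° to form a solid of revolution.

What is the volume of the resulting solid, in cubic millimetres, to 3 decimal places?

Profile (r,z), 6 vertices: (0.5,40) (10,9.5) (12,6) (19.5,19) (20,25.5) (18.5,39.5)
edge 0: (0.5,40)→(10,9.5)  cross = 0.5·9.5 − 10·40 = -395.2500; (r_i+r_j)·cross = 10.5·-395.2500 = -4150.1250
edge 1: (10,9.5)→(12,6)  cross = 10·6 − 12·9.5 = -54.0000; (r_i+r_j)·cross = 22·-54.0000 = -1188.0000
edge 2: (12,6)→(19.5,19)  cross = 12·19 − 19.5·6 = 111.0000; (r_i+r_j)·cross = 31.5·111.0000 = 3496.5000
edge 3: (19.5,19)→(20,25.5)  cross = 19.5·25.5 − 20·19 = 117.2500; (r_i+r_j)·cross = 39.5·117.2500 = 4631.3750
edge 4: (20,25.5)→(18.5,39.5)  cross = 20·39.5 − 18.5·25.5 = 318.2500; (r_i+r_j)·cross = 38.5·318.2500 = 12252.6250
edge 5: (18.5,39.5)→(0.5,40)  cross = 18.5·40 − 0.5·39.5 = 720.2500; (r_i+r_j)·cross = 19·720.2500 = 13684.7500
Σcross = 817.5000 → A = |Σcross|/2 = 408.7500 mm²
Σ(r_i+r_j)·cross = 28727.1250 → first moment M = |Σ|/6 = 4787.8542
R_c = M/A = 4787.8542/408.7500 = 11.7134 mm
θ = 306° = 5.340708 rad
V = θ·R_c·A = 5.340708·11.7134·408.7500 = 25570.529 mm³

Volume = 25570.529 mm³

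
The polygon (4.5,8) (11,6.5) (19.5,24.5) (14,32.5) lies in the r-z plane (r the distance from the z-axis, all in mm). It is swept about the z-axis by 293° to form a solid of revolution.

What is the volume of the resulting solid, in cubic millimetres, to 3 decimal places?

Volume = 10696.183 mm³

Profile (r,z), 4 vertices: (4.5,8) (11,6.5) (19.5,24.5) (14,32.5)
edge 0: (4.5,8)→(11,6.5)  cross = 4.5·6.5 − 11·8 = -58.7500; (r_i+r_j)·cross = 15.5·-58.7500 = -910.6250
edge 1: (11,6.5)→(19.5,24.5)  cross = 11·24.5 − 19.5·6.5 = 142.7500; (r_i+r_j)·cross = 30.5·142.7500 = 4353.8750
edge 2: (19.5,24.5)→(14,32.5)  cross = 19.5·32.5 − 14·24.5 = 290.7500; (r_i+r_j)·cross = 33.5·290.7500 = 9740.1250
edge 3: (14,32.5)→(4.5,8)  cross = 14·8 − 4.5·32.5 = -34.2500; (r_i+r_j)·cross = 18.5·-34.2500 = -633.6250
Σcross = 340.5000 → A = |Σcross|/2 = 170.2500 mm²
Σ(r_i+r_j)·cross = 12549.7500 → first moment M = |Σ|/6 = 2091.6250
R_c = M/A = 2091.6250/170.2500 = 12.2856 mm
θ = 293° = 5.113815 rad
V = θ·R_c·A = 5.113815·12.2856·170.2500 = 10696.183 mm³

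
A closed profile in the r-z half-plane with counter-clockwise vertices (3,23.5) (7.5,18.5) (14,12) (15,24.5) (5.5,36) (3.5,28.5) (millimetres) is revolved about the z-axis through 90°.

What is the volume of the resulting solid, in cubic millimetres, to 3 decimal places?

Volume = 2196.202 mm³

Profile (r,z), 6 vertices: (3,23.5) (7.5,18.5) (14,12) (15,24.5) (5.5,36) (3.5,28.5)
edge 0: (3,23.5)→(7.5,18.5)  cross = 3·18.5 − 7.5·23.5 = -120.7500; (r_i+r_j)·cross = 10.5·-120.7500 = -1267.8750
edge 1: (7.5,18.5)→(14,12)  cross = 7.5·12 − 14·18.5 = -169.0000; (r_i+r_j)·cross = 21.5·-169.0000 = -3633.5000
edge 2: (14,12)→(15,24.5)  cross = 14·24.5 − 15·12 = 163.0000; (r_i+r_j)·cross = 29·163.0000 = 4727.0000
edge 3: (15,24.5)→(5.5,36)  cross = 15·36 − 5.5·24.5 = 405.2500; (r_i+r_j)·cross = 20.5·405.2500 = 8307.6250
edge 4: (5.5,36)→(3.5,28.5)  cross = 5.5·28.5 − 3.5·36 = 30.7500; (r_i+r_j)·cross = 9·30.7500 = 276.7500
edge 5: (3.5,28.5)→(3,23.5)  cross = 3.5·23.5 − 3·28.5 = -3.2500; (r_i+r_j)·cross = 6.5·-3.2500 = -21.1250
Σcross = 306.0000 → A = |Σcross|/2 = 153.0000 mm²
Σ(r_i+r_j)·cross = 8388.8750 → first moment M = |Σ|/6 = 1398.1458
R_c = M/A = 1398.1458/153.0000 = 9.1382 mm
θ = 90° = 1.570796 rad
V = θ·R_c·A = 1.570796·9.1382·153.0000 = 2196.202 mm³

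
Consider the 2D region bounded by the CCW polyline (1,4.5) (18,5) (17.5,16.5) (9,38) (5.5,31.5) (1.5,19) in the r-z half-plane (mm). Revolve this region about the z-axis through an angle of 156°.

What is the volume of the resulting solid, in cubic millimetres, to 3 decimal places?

Profile (r,z), 6 vertices: (1,4.5) (18,5) (17.5,16.5) (9,38) (5.5,31.5) (1.5,19)
edge 0: (1,4.5)→(18,5)  cross = 1·5 − 18·4.5 = -76.0000; (r_i+r_j)·cross = 19·-76.0000 = -1444.0000
edge 1: (18,5)→(17.5,16.5)  cross = 18·16.5 − 17.5·5 = 209.5000; (r_i+r_j)·cross = 35.5·209.5000 = 7437.2500
edge 2: (17.5,16.5)→(9,38)  cross = 17.5·38 − 9·16.5 = 516.5000; (r_i+r_j)·cross = 26.5·516.5000 = 13687.2500
edge 3: (9,38)→(5.5,31.5)  cross = 9·31.5 − 5.5·38 = 74.5000; (r_i+r_j)·cross = 14.5·74.5000 = 1080.2500
edge 4: (5.5,31.5)→(1.5,19)  cross = 5.5·19 − 1.5·31.5 = 57.2500; (r_i+r_j)·cross = 7·57.2500 = 400.7500
edge 5: (1.5,19)→(1,4.5)  cross = 1.5·4.5 − 1·19 = -12.2500; (r_i+r_j)·cross = 2.5·-12.2500 = -30.6250
Σcross = 769.5000 → A = |Σcross|/2 = 384.7500 mm²
Σ(r_i+r_j)·cross = 21130.8750 → first moment M = |Σ|/6 = 3521.8125
R_c = M/A = 3521.8125/384.7500 = 9.1535 mm
θ = 156° = 2.722714 rad
V = θ·R_c·A = 2.722714·9.1535·384.7500 = 9588.887 mm³

Volume = 9588.887 mm³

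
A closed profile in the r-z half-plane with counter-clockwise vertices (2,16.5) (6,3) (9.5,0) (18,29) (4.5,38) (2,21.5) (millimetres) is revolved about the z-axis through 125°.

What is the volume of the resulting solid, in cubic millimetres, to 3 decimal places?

Profile (r,z), 6 vertices: (2,16.5) (6,3) (9.5,0) (18,29) (4.5,38) (2,21.5)
edge 0: (2,16.5)→(6,3)  cross = 2·3 − 6·16.5 = -93.0000; (r_i+r_j)·cross = 8·-93.0000 = -744.0000
edge 1: (6,3)→(9.5,0)  cross = 6·0 − 9.5·3 = -28.5000; (r_i+r_j)·cross = 15.5·-28.5000 = -441.7500
edge 2: (9.5,0)→(18,29)  cross = 9.5·29 − 18·0 = 275.5000; (r_i+r_j)·cross = 27.5·275.5000 = 7576.2500
edge 3: (18,29)→(4.5,38)  cross = 18·38 − 4.5·29 = 553.5000; (r_i+r_j)·cross = 22.5·553.5000 = 12453.7500
edge 4: (4.5,38)→(2,21.5)  cross = 4.5·21.5 − 2·38 = 20.7500; (r_i+r_j)·cross = 6.5·20.7500 = 134.8750
edge 5: (2,21.5)→(2,16.5)  cross = 2·16.5 − 2·21.5 = -10.0000; (r_i+r_j)·cross = 4·-10.0000 = -40.0000
Σcross = 718.2500 → A = |Σcross|/2 = 359.1250 mm²
Σ(r_i+r_j)·cross = 18939.1250 → first moment M = |Σ|/6 = 3156.5208
R_c = M/A = 3156.5208/359.1250 = 8.7895 mm
θ = 125° = 2.181662 rad
V = θ·R_c·A = 2.181662·8.7895·359.1250 = 6886.460 mm³

Volume = 6886.460 mm³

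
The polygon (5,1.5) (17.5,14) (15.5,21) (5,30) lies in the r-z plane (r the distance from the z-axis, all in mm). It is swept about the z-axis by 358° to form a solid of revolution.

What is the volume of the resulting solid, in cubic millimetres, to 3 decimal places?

Profile (r,z), 4 vertices: (5,1.5) (17.5,14) (15.5,21) (5,30)
edge 0: (5,1.5)→(17.5,14)  cross = 5·14 − 17.5·1.5 = 43.7500; (r_i+r_j)·cross = 22.5·43.7500 = 984.3750
edge 1: (17.5,14)→(15.5,21)  cross = 17.5·21 − 15.5·14 = 150.5000; (r_i+r_j)·cross = 33·150.5000 = 4966.5000
edge 2: (15.5,21)→(5,30)  cross = 15.5·30 − 5·21 = 360.0000; (r_i+r_j)·cross = 20.5·360.0000 = 7380.0000
edge 3: (5,30)→(5,1.5)  cross = 5·1.5 − 5·30 = -142.5000; (r_i+r_j)·cross = 10·-142.5000 = -1425.0000
Σcross = 411.7500 → A = |Σcross|/2 = 205.8750 mm²
Σ(r_i+r_j)·cross = 11905.8750 → first moment M = |Σ|/6 = 1984.3125
R_c = M/A = 1984.3125/205.8750 = 9.6384 mm
θ = 358° = 6.248279 rad
V = θ·R_c·A = 6.248279·9.6384·205.8750 = 12398.538 mm³

Volume = 12398.538 mm³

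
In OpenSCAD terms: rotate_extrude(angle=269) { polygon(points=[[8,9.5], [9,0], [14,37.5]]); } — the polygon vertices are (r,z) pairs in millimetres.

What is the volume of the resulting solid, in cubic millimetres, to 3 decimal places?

Profile (r,z), 3 vertices: (8,9.5) (9,0) (14,37.5)
edge 0: (8,9.5)→(9,0)  cross = 8·0 − 9·9.5 = -85.5000; (r_i+r_j)·cross = 17·-85.5000 = -1453.5000
edge 1: (9,0)→(14,37.5)  cross = 9·37.5 − 14·0 = 337.5000; (r_i+r_j)·cross = 23·337.5000 = 7762.5000
edge 2: (14,37.5)→(8,9.5)  cross = 14·9.5 − 8·37.5 = -167.0000; (r_i+r_j)·cross = 22·-167.0000 = -3674.0000
Σcross = 85.0000 → A = |Σcross|/2 = 42.5000 mm²
Σ(r_i+r_j)·cross = 2635.0000 → first moment M = |Σ|/6 = 439.1667
R_c = M/A = 439.1667/42.5000 = 10.3333 mm
θ = 269° = 4.694936 rad
V = θ·R_c·A = 4.694936·10.3333·42.5000 = 2061.859 mm³

Volume = 2061.859 mm³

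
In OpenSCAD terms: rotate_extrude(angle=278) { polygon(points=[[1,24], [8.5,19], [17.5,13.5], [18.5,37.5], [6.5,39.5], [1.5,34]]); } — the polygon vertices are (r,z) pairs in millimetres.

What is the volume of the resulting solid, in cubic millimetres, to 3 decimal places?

Volume = 16730.557 mm³

Profile (r,z), 6 vertices: (1,24) (8.5,19) (17.5,13.5) (18.5,37.5) (6.5,39.5) (1.5,34)
edge 0: (1,24)→(8.5,19)  cross = 1·19 − 8.5·24 = -185.0000; (r_i+r_j)·cross = 9.5·-185.0000 = -1757.5000
edge 1: (8.5,19)→(17.5,13.5)  cross = 8.5·13.5 − 17.5·19 = -217.7500; (r_i+r_j)·cross = 26·-217.7500 = -5661.5000
edge 2: (17.5,13.5)→(18.5,37.5)  cross = 17.5·37.5 − 18.5·13.5 = 406.5000; (r_i+r_j)·cross = 36·406.5000 = 14634.0000
edge 3: (18.5,37.5)→(6.5,39.5)  cross = 18.5·39.5 − 6.5·37.5 = 487.0000; (r_i+r_j)·cross = 25·487.0000 = 12175.0000
edge 4: (6.5,39.5)→(1.5,34)  cross = 6.5·34 − 1.5·39.5 = 161.7500; (r_i+r_j)·cross = 8·161.7500 = 1294.0000
edge 5: (1.5,34)→(1,24)  cross = 1.5·24 − 1·34 = 2.0000; (r_i+r_j)·cross = 2.5·2.0000 = 5.0000
Σcross = 654.5000 → A = |Σcross|/2 = 327.2500 mm²
Σ(r_i+r_j)·cross = 20689.0000 → first moment M = |Σ|/6 = 3448.1667
R_c = M/A = 3448.1667/327.2500 = 10.5368 mm
θ = 278° = 4.852015 rad
V = θ·R_c·A = 4.852015·10.5368·327.2500 = 16730.557 mm³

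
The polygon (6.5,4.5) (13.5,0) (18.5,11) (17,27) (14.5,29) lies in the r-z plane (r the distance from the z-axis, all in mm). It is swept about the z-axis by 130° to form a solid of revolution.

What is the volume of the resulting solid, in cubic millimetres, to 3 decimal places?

Volume = 5762.983 mm³

Profile (r,z), 5 vertices: (6.5,4.5) (13.5,0) (18.5,11) (17,27) (14.5,29)
edge 0: (6.5,4.5)→(13.5,0)  cross = 6.5·0 − 13.5·4.5 = -60.7500; (r_i+r_j)·cross = 20·-60.7500 = -1215.0000
edge 1: (13.5,0)→(18.5,11)  cross = 13.5·11 − 18.5·0 = 148.5000; (r_i+r_j)·cross = 32·148.5000 = 4752.0000
edge 2: (18.5,11)→(17,27)  cross = 18.5·27 − 17·11 = 312.5000; (r_i+r_j)·cross = 35.5·312.5000 = 11093.7500
edge 3: (17,27)→(14.5,29)  cross = 17·29 − 14.5·27 = 101.5000; (r_i+r_j)·cross = 31.5·101.5000 = 3197.2500
edge 4: (14.5,29)→(6.5,4.5)  cross = 14.5·4.5 − 6.5·29 = -123.2500; (r_i+r_j)·cross = 21·-123.2500 = -2588.2500
Σcross = 378.5000 → A = |Σcross|/2 = 189.2500 mm²
Σ(r_i+r_j)·cross = 15239.7500 → first moment M = |Σ|/6 = 2539.9583
R_c = M/A = 2539.9583/189.2500 = 13.4212 mm
θ = 130° = 2.268928 rad
V = θ·R_c·A = 2.268928·13.4212·189.2500 = 5762.983 mm³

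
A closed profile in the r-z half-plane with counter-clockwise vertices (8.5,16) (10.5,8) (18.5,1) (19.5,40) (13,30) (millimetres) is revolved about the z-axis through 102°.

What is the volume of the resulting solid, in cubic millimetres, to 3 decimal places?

Volume = 6703.626 mm³

Profile (r,z), 5 vertices: (8.5,16) (10.5,8) (18.5,1) (19.5,40) (13,30)
edge 0: (8.5,16)→(10.5,8)  cross = 8.5·8 − 10.5·16 = -100.0000; (r_i+r_j)·cross = 19·-100.0000 = -1900.0000
edge 1: (10.5,8)→(18.5,1)  cross = 10.5·1 − 18.5·8 = -137.5000; (r_i+r_j)·cross = 29·-137.5000 = -3987.5000
edge 2: (18.5,1)→(19.5,40)  cross = 18.5·40 − 19.5·1 = 720.5000; (r_i+r_j)·cross = 38·720.5000 = 27379.0000
edge 3: (19.5,40)→(13,30)  cross = 19.5·30 − 13·40 = 65.0000; (r_i+r_j)·cross = 32.5·65.0000 = 2112.5000
edge 4: (13,30)→(8.5,16)  cross = 13·16 − 8.5·30 = -47.0000; (r_i+r_j)·cross = 21.5·-47.0000 = -1010.5000
Σcross = 501.0000 → A = |Σcross|/2 = 250.5000 mm²
Σ(r_i+r_j)·cross = 22593.5000 → first moment M = |Σ|/6 = 3765.5833
R_c = M/A = 3765.5833/250.5000 = 15.0323 mm
θ = 102° = 1.780236 rad
V = θ·R_c·A = 1.780236·15.0323·250.5000 = 6703.626 mm³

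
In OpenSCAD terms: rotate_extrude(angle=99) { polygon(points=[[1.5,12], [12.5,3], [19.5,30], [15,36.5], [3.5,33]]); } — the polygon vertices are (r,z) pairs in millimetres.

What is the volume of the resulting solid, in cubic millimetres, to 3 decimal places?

Volume = 6876.370 mm³

Profile (r,z), 5 vertices: (1.5,12) (12.5,3) (19.5,30) (15,36.5) (3.5,33)
edge 0: (1.5,12)→(12.5,3)  cross = 1.5·3 − 12.5·12 = -145.5000; (r_i+r_j)·cross = 14·-145.5000 = -2037.0000
edge 1: (12.5,3)→(19.5,30)  cross = 12.5·30 − 19.5·3 = 316.5000; (r_i+r_j)·cross = 32·316.5000 = 10128.0000
edge 2: (19.5,30)→(15,36.5)  cross = 19.5·36.5 − 15·30 = 261.7500; (r_i+r_j)·cross = 34.5·261.7500 = 9030.3750
edge 3: (15,36.5)→(3.5,33)  cross = 15·33 − 3.5·36.5 = 367.2500; (r_i+r_j)·cross = 18.5·367.2500 = 6794.1250
edge 4: (3.5,33)→(1.5,12)  cross = 3.5·12 − 1.5·33 = -7.5000; (r_i+r_j)·cross = 5·-7.5000 = -37.5000
Σcross = 792.5000 → A = |Σcross|/2 = 396.2500 mm²
Σ(r_i+r_j)·cross = 23878.0000 → first moment M = |Σ|/6 = 3979.6667
R_c = M/A = 3979.6667/396.2500 = 10.0433 mm
θ = 99° = 1.727876 rad
V = θ·R_c·A = 1.727876·10.0433·396.2500 = 6876.370 mm³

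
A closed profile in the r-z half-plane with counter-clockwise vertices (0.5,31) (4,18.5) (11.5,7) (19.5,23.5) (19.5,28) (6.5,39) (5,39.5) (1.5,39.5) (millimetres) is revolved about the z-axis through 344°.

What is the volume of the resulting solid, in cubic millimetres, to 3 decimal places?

Profile (r,z), 8 vertices: (0.5,31) (4,18.5) (11.5,7) (19.5,23.5) (19.5,28) (6.5,39) (5,39.5) (1.5,39.5)
edge 0: (0.5,31)→(4,18.5)  cross = 0.5·18.5 − 4·31 = -114.7500; (r_i+r_j)·cross = 4.5·-114.7500 = -516.3750
edge 1: (4,18.5)→(11.5,7)  cross = 4·7 − 11.5·18.5 = -184.7500; (r_i+r_j)·cross = 15.5·-184.7500 = -2863.6250
edge 2: (11.5,7)→(19.5,23.5)  cross = 11.5·23.5 − 19.5·7 = 133.7500; (r_i+r_j)·cross = 31·133.7500 = 4146.2500
edge 3: (19.5,23.5)→(19.5,28)  cross = 19.5·28 − 19.5·23.5 = 87.7500; (r_i+r_j)·cross = 39·87.7500 = 3422.2500
edge 4: (19.5,28)→(6.5,39)  cross = 19.5·39 − 6.5·28 = 578.5000; (r_i+r_j)·cross = 26·578.5000 = 15041.0000
edge 5: (6.5,39)→(5,39.5)  cross = 6.5·39.5 − 5·39 = 61.7500; (r_i+r_j)·cross = 11.5·61.7500 = 710.1250
edge 6: (5,39.5)→(1.5,39.5)  cross = 5·39.5 − 1.5·39.5 = 138.2500; (r_i+r_j)·cross = 6.5·138.2500 = 898.6250
edge 7: (1.5,39.5)→(0.5,31)  cross = 1.5·31 − 0.5·39.5 = 26.7500; (r_i+r_j)·cross = 2·26.7500 = 53.5000
Σcross = 727.2500 → A = |Σcross|/2 = 363.6250 mm²
Σ(r_i+r_j)·cross = 20891.7500 → first moment M = |Σ|/6 = 3481.9583
R_c = M/A = 3481.9583/363.6250 = 9.5757 mm
θ = 344° = 6.003933 rad
V = θ·R_c·A = 6.003933·9.5757·363.6250 = 20905.443 mm³

Volume = 20905.443 mm³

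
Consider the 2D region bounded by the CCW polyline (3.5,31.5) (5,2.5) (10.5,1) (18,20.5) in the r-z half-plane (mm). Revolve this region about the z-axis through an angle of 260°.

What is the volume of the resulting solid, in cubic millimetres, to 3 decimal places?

Volume = 11099.407 mm³

Profile (r,z), 4 vertices: (3.5,31.5) (5,2.5) (10.5,1) (18,20.5)
edge 0: (3.5,31.5)→(5,2.5)  cross = 3.5·2.5 − 5·31.5 = -148.7500; (r_i+r_j)·cross = 8.5·-148.7500 = -1264.3750
edge 1: (5,2.5)→(10.5,1)  cross = 5·1 − 10.5·2.5 = -21.2500; (r_i+r_j)·cross = 15.5·-21.2500 = -329.3750
edge 2: (10.5,1)→(18,20.5)  cross = 10.5·20.5 − 18·1 = 197.2500; (r_i+r_j)·cross = 28.5·197.2500 = 5621.6250
edge 3: (18,20.5)→(3.5,31.5)  cross = 18·31.5 − 3.5·20.5 = 495.2500; (r_i+r_j)·cross = 21.5·495.2500 = 10647.8750
Σcross = 522.5000 → A = |Σcross|/2 = 261.2500 mm²
Σ(r_i+r_j)·cross = 14675.7500 → first moment M = |Σ|/6 = 2445.9583
R_c = M/A = 2445.9583/261.2500 = 9.3625 mm
θ = 260° = 4.537856 rad
V = θ·R_c·A = 4.537856·9.3625·261.2500 = 11099.407 mm³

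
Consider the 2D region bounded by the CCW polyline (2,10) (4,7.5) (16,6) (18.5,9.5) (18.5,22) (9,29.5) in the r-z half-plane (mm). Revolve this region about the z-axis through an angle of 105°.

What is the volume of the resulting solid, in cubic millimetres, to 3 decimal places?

Volume = 5438.190 mm³

Profile (r,z), 6 vertices: (2,10) (4,7.5) (16,6) (18.5,9.5) (18.5,22) (9,29.5)
edge 0: (2,10)→(4,7.5)  cross = 2·7.5 − 4·10 = -25.0000; (r_i+r_j)·cross = 6·-25.0000 = -150.0000
edge 1: (4,7.5)→(16,6)  cross = 4·6 − 16·7.5 = -96.0000; (r_i+r_j)·cross = 20·-96.0000 = -1920.0000
edge 2: (16,6)→(18.5,9.5)  cross = 16·9.5 − 18.5·6 = 41.0000; (r_i+r_j)·cross = 34.5·41.0000 = 1414.5000
edge 3: (18.5,9.5)→(18.5,22)  cross = 18.5·22 − 18.5·9.5 = 231.2500; (r_i+r_j)·cross = 37·231.2500 = 8556.2500
edge 4: (18.5,22)→(9,29.5)  cross = 18.5·29.5 − 9·22 = 347.7500; (r_i+r_j)·cross = 27.5·347.7500 = 9563.1250
edge 5: (9,29.5)→(2,10)  cross = 9·10 − 2·29.5 = 31.0000; (r_i+r_j)·cross = 11·31.0000 = 341.0000
Σcross = 530.0000 → A = |Σcross|/2 = 265.0000 mm²
Σ(r_i+r_j)·cross = 17804.8750 → first moment M = |Σ|/6 = 2967.4792
R_c = M/A = 2967.4792/265.0000 = 11.1980 mm
θ = 105° = 1.832596 rad
V = θ·R_c·A = 1.832596·11.1980·265.0000 = 5438.190 mm³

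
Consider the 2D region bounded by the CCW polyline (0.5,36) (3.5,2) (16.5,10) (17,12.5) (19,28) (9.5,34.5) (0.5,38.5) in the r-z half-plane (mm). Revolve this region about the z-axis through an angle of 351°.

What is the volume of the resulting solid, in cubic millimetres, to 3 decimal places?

Volume = 24427.719 mm³

Profile (r,z), 7 vertices: (0.5,36) (3.5,2) (16.5,10) (17,12.5) (19,28) (9.5,34.5) (0.5,38.5)
edge 0: (0.5,36)→(3.5,2)  cross = 0.5·2 − 3.5·36 = -125.0000; (r_i+r_j)·cross = 4·-125.0000 = -500.0000
edge 1: (3.5,2)→(16.5,10)  cross = 3.5·10 − 16.5·2 = 2.0000; (r_i+r_j)·cross = 20·2.0000 = 40.0000
edge 2: (16.5,10)→(17,12.5)  cross = 16.5·12.5 − 17·10 = 36.2500; (r_i+r_j)·cross = 33.5·36.2500 = 1214.3750
edge 3: (17,12.5)→(19,28)  cross = 17·28 − 19·12.5 = 238.5000; (r_i+r_j)·cross = 36·238.5000 = 8586.0000
edge 4: (19,28)→(9.5,34.5)  cross = 19·34.5 − 9.5·28 = 389.5000; (r_i+r_j)·cross = 28.5·389.5000 = 11100.7500
edge 5: (9.5,34.5)→(0.5,38.5)  cross = 9.5·38.5 − 0.5·34.5 = 348.5000; (r_i+r_j)·cross = 10·348.5000 = 3485.0000
edge 6: (0.5,38.5)→(0.5,36)  cross = 0.5·36 − 0.5·38.5 = -1.2500; (r_i+r_j)·cross = 1·-1.2500 = -1.2500
Σcross = 888.5000 → A = |Σcross|/2 = 444.2500 mm²
Σ(r_i+r_j)·cross = 23924.8750 → first moment M = |Σ|/6 = 3987.4792
R_c = M/A = 3987.4792/444.2500 = 8.9758 mm
θ = 351° = 6.126106 rad
V = θ·R_c·A = 6.126106·8.9758·444.2500 = 24427.719 mm³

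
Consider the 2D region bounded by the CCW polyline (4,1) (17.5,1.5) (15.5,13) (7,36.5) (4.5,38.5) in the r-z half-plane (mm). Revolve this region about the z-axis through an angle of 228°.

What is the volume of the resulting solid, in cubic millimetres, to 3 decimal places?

Volume = 11350.766 mm³

Profile (r,z), 5 vertices: (4,1) (17.5,1.5) (15.5,13) (7,36.5) (4.5,38.5)
edge 0: (4,1)→(17.5,1.5)  cross = 4·1.5 − 17.5·1 = -11.5000; (r_i+r_j)·cross = 21.5·-11.5000 = -247.2500
edge 1: (17.5,1.5)→(15.5,13)  cross = 17.5·13 − 15.5·1.5 = 204.2500; (r_i+r_j)·cross = 33·204.2500 = 6740.2500
edge 2: (15.5,13)→(7,36.5)  cross = 15.5·36.5 − 7·13 = 474.7500; (r_i+r_j)·cross = 22.5·474.7500 = 10681.8750
edge 3: (7,36.5)→(4.5,38.5)  cross = 7·38.5 − 4.5·36.5 = 105.2500; (r_i+r_j)·cross = 11.5·105.2500 = 1210.3750
edge 4: (4.5,38.5)→(4,1)  cross = 4.5·1 − 4·38.5 = -149.5000; (r_i+r_j)·cross = 8.5·-149.5000 = -1270.7500
Σcross = 623.2500 → A = |Σcross|/2 = 311.6250 mm²
Σ(r_i+r_j)·cross = 17114.5000 → first moment M = |Σ|/6 = 2852.4167
R_c = M/A = 2852.4167/311.6250 = 9.1534 mm
θ = 228° = 3.979351 rad
V = θ·R_c·A = 3.979351·9.1534·311.6250 = 11350.766 mm³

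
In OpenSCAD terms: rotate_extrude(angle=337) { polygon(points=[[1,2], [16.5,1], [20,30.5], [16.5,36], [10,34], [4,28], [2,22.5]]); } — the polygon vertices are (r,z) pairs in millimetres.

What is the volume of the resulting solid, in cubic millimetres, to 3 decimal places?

Profile (r,z), 7 vertices: (1,2) (16.5,1) (20,30.5) (16.5,36) (10,34) (4,28) (2,22.5)
edge 0: (1,2)→(16.5,1)  cross = 1·1 − 16.5·2 = -32.0000; (r_i+r_j)·cross = 17.5·-32.0000 = -560.0000
edge 1: (16.5,1)→(20,30.5)  cross = 16.5·30.5 − 20·1 = 483.2500; (r_i+r_j)·cross = 36.5·483.2500 = 17638.6250
edge 2: (20,30.5)→(16.5,36)  cross = 20·36 − 16.5·30.5 = 216.7500; (r_i+r_j)·cross = 36.5·216.7500 = 7911.3750
edge 3: (16.5,36)→(10,34)  cross = 16.5·34 − 10·36 = 201.0000; (r_i+r_j)·cross = 26.5·201.0000 = 5326.5000
edge 4: (10,34)→(4,28)  cross = 10·28 − 4·34 = 144.0000; (r_i+r_j)·cross = 14·144.0000 = 2016.0000
edge 5: (4,28)→(2,22.5)  cross = 4·22.5 − 2·28 = 34.0000; (r_i+r_j)·cross = 6·34.0000 = 204.0000
edge 6: (2,22.5)→(1,2)  cross = 2·2 − 1·22.5 = -18.5000; (r_i+r_j)·cross = 3·-18.5000 = -55.5000
Σcross = 1028.5000 → A = |Σcross|/2 = 514.2500 mm²
Σ(r_i+r_j)·cross = 32481.0000 → first moment M = |Σ|/6 = 5413.5000
R_c = M/A = 5413.5000/514.2500 = 10.5270 mm
θ = 337° = 5.881760 rad
V = θ·R_c·A = 5.881760·10.5270·514.2500 = 31840.905 mm³

Volume = 31840.905 mm³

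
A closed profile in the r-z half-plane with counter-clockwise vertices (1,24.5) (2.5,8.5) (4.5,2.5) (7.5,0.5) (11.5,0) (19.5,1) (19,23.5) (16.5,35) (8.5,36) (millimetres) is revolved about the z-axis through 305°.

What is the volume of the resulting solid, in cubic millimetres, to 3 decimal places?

Volume = 31445.350 mm³

Profile (r,z), 9 vertices: (1,24.5) (2.5,8.5) (4.5,2.5) (7.5,0.5) (11.5,0) (19.5,1) (19,23.5) (16.5,35) (8.5,36)
edge 0: (1,24.5)→(2.5,8.5)  cross = 1·8.5 − 2.5·24.5 = -52.7500; (r_i+r_j)·cross = 3.5·-52.7500 = -184.6250
edge 1: (2.5,8.5)→(4.5,2.5)  cross = 2.5·2.5 − 4.5·8.5 = -32.0000; (r_i+r_j)·cross = 7·-32.0000 = -224.0000
edge 2: (4.5,2.5)→(7.5,0.5)  cross = 4.5·0.5 − 7.5·2.5 = -16.5000; (r_i+r_j)·cross = 12·-16.5000 = -198.0000
edge 3: (7.5,0.5)→(11.5,0)  cross = 7.5·0 − 11.5·0.5 = -5.7500; (r_i+r_j)·cross = 19·-5.7500 = -109.2500
edge 4: (11.5,0)→(19.5,1)  cross = 11.5·1 − 19.5·0 = 11.5000; (r_i+r_j)·cross = 31·11.5000 = 356.5000
edge 5: (19.5,1)→(19,23.5)  cross = 19.5·23.5 − 19·1 = 439.2500; (r_i+r_j)·cross = 38.5·439.2500 = 16911.1250
edge 6: (19,23.5)→(16.5,35)  cross = 19·35 − 16.5·23.5 = 277.2500; (r_i+r_j)·cross = 35.5·277.2500 = 9842.3750
edge 7: (16.5,35)→(8.5,36)  cross = 16.5·36 − 8.5·35 = 296.5000; (r_i+r_j)·cross = 25·296.5000 = 7412.5000
edge 8: (8.5,36)→(1,24.5)  cross = 8.5·24.5 − 1·36 = 172.2500; (r_i+r_j)·cross = 9.5·172.2500 = 1636.3750
Σcross = 1089.7500 → A = |Σcross|/2 = 544.8750 mm²
Σ(r_i+r_j)·cross = 35443.0000 → first moment M = |Σ|/6 = 5907.1667
R_c = M/A = 5907.1667/544.8750 = 10.8413 mm
θ = 305° = 5.323254 rad
V = θ·R_c·A = 5.323254·10.8413·544.8750 = 31445.350 mm³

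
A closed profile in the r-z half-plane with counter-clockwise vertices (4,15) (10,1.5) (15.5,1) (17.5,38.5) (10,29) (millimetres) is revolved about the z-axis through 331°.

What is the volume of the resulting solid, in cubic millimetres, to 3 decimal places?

Volume = 19840.401 mm³

Profile (r,z), 5 vertices: (4,15) (10,1.5) (15.5,1) (17.5,38.5) (10,29)
edge 0: (4,15)→(10,1.5)  cross = 4·1.5 − 10·15 = -144.0000; (r_i+r_j)·cross = 14·-144.0000 = -2016.0000
edge 1: (10,1.5)→(15.5,1)  cross = 10·1 − 15.5·1.5 = -13.2500; (r_i+r_j)·cross = 25.5·-13.2500 = -337.8750
edge 2: (15.5,1)→(17.5,38.5)  cross = 15.5·38.5 − 17.5·1 = 579.2500; (r_i+r_j)·cross = 33·579.2500 = 19115.2500
edge 3: (17.5,38.5)→(10,29)  cross = 17.5·29 − 10·38.5 = 122.5000; (r_i+r_j)·cross = 27.5·122.5000 = 3368.7500
edge 4: (10,29)→(4,15)  cross = 10·15 − 4·29 = 34.0000; (r_i+r_j)·cross = 14·34.0000 = 476.0000
Σcross = 578.5000 → A = |Σcross|/2 = 289.2500 mm²
Σ(r_i+r_j)·cross = 20606.1250 → first moment M = |Σ|/6 = 3434.3542
R_c = M/A = 3434.3542/289.2500 = 11.8733 mm
θ = 331° = 5.777040 rad
V = θ·R_c·A = 5.777040·11.8733·289.2500 = 19840.401 mm³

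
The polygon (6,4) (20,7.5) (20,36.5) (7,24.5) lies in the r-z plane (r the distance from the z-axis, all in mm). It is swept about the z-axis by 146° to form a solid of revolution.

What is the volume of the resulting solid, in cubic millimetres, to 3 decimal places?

Volume = 11498.453 mm³

Profile (r,z), 4 vertices: (6,4) (20,7.5) (20,36.5) (7,24.5)
edge 0: (6,4)→(20,7.5)  cross = 6·7.5 − 20·4 = -35.0000; (r_i+r_j)·cross = 26·-35.0000 = -910.0000
edge 1: (20,7.5)→(20,36.5)  cross = 20·36.5 − 20·7.5 = 580.0000; (r_i+r_j)·cross = 40·580.0000 = 23200.0000
edge 2: (20,36.5)→(7,24.5)  cross = 20·24.5 − 7·36.5 = 234.5000; (r_i+r_j)·cross = 27·234.5000 = 6331.5000
edge 3: (7,24.5)→(6,4)  cross = 7·4 − 6·24.5 = -119.0000; (r_i+r_j)·cross = 13·-119.0000 = -1547.0000
Σcross = 660.5000 → A = |Σcross|/2 = 330.2500 mm²
Σ(r_i+r_j)·cross = 27074.5000 → first moment M = |Σ|/6 = 4512.4167
R_c = M/A = 4512.4167/330.2500 = 13.6636 mm
θ = 146° = 2.548181 rad
V = θ·R_c·A = 2.548181·13.6636·330.2500 = 11498.453 mm³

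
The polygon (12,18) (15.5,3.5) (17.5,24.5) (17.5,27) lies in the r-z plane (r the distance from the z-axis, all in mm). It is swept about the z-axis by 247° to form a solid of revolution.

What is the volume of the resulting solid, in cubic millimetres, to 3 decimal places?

Profile (r,z), 4 vertices: (12,18) (15.5,3.5) (17.5,24.5) (17.5,27)
edge 0: (12,18)→(15.5,3.5)  cross = 12·3.5 − 15.5·18 = -237.0000; (r_i+r_j)·cross = 27.5·-237.0000 = -6517.5000
edge 1: (15.5,3.5)→(17.5,24.5)  cross = 15.5·24.5 − 17.5·3.5 = 318.5000; (r_i+r_j)·cross = 33·318.5000 = 10510.5000
edge 2: (17.5,24.5)→(17.5,27)  cross = 17.5·27 − 17.5·24.5 = 43.7500; (r_i+r_j)·cross = 35·43.7500 = 1531.2500
edge 3: (17.5,27)→(12,18)  cross = 17.5·18 − 12·27 = -9.0000; (r_i+r_j)·cross = 29.5·-9.0000 = -265.5000
Σcross = 116.2500 → A = |Σcross|/2 = 58.1250 mm²
Σ(r_i+r_j)·cross = 5258.7500 → first moment M = |Σ|/6 = 876.4583
R_c = M/A = 876.4583/58.1250 = 15.0789 mm
θ = 247° = 4.310963 rad
V = θ·R_c·A = 4.310963·15.0789·58.1250 = 3778.380 mm³

Volume = 3778.380 mm³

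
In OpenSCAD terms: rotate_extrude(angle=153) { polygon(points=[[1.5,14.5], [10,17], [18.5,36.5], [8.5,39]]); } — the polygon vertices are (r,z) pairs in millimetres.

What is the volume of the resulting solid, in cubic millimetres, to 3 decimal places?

Volume = 5258.928 mm³

Profile (r,z), 4 vertices: (1.5,14.5) (10,17) (18.5,36.5) (8.5,39)
edge 0: (1.5,14.5)→(10,17)  cross = 1.5·17 − 10·14.5 = -119.5000; (r_i+r_j)·cross = 11.5·-119.5000 = -1374.2500
edge 1: (10,17)→(18.5,36.5)  cross = 10·36.5 − 18.5·17 = 50.5000; (r_i+r_j)·cross = 28.5·50.5000 = 1439.2500
edge 2: (18.5,36.5)→(8.5,39)  cross = 18.5·39 − 8.5·36.5 = 411.2500; (r_i+r_j)·cross = 27·411.2500 = 11103.7500
edge 3: (8.5,39)→(1.5,14.5)  cross = 8.5·14.5 − 1.5·39 = 64.7500; (r_i+r_j)·cross = 10·64.7500 = 647.5000
Σcross = 407.0000 → A = |Σcross|/2 = 203.5000 mm²
Σ(r_i+r_j)·cross = 11816.2500 → first moment M = |Σ|/6 = 1969.3750
R_c = M/A = 1969.3750/203.5000 = 9.6775 mm
θ = 153° = 2.670354 rad
V = θ·R_c·A = 2.670354·9.6775·203.5000 = 5258.928 mm³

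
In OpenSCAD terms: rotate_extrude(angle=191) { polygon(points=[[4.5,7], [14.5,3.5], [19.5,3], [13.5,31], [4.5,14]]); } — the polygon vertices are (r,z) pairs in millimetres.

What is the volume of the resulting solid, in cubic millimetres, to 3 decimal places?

Volume = 9305.547 mm³

Profile (r,z), 5 vertices: (4.5,7) (14.5,3.5) (19.5,3) (13.5,31) (4.5,14)
edge 0: (4.5,7)→(14.5,3.5)  cross = 4.5·3.5 − 14.5·7 = -85.7500; (r_i+r_j)·cross = 19·-85.7500 = -1629.2500
edge 1: (14.5,3.5)→(19.5,3)  cross = 14.5·3 − 19.5·3.5 = -24.7500; (r_i+r_j)·cross = 34·-24.7500 = -841.5000
edge 2: (19.5,3)→(13.5,31)  cross = 19.5·31 − 13.5·3 = 564.0000; (r_i+r_j)·cross = 33·564.0000 = 18612.0000
edge 3: (13.5,31)→(4.5,14)  cross = 13.5·14 − 4.5·31 = 49.5000; (r_i+r_j)·cross = 18·49.5000 = 891.0000
edge 4: (4.5,14)→(4.5,7)  cross = 4.5·7 − 4.5·14 = -31.5000; (r_i+r_j)·cross = 9·-31.5000 = -283.5000
Σcross = 471.5000 → A = |Σcross|/2 = 235.7500 mm²
Σ(r_i+r_j)·cross = 16748.7500 → first moment M = |Σ|/6 = 2791.4583
R_c = M/A = 2791.4583/235.7500 = 11.8408 mm
θ = 191° = 3.333579 rad
V = θ·R_c·A = 3.333579·11.8408·235.7500 = 9305.547 mm³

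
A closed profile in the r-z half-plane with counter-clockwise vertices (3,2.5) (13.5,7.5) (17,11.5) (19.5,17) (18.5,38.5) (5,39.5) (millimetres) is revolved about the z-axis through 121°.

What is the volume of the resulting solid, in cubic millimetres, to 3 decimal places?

Profile (r,z), 6 vertices: (3,2.5) (13.5,7.5) (17,11.5) (19.5,17) (18.5,38.5) (5,39.5)
edge 0: (3,2.5)→(13.5,7.5)  cross = 3·7.5 − 13.5·2.5 = -11.2500; (r_i+r_j)·cross = 16.5·-11.2500 = -185.6250
edge 1: (13.5,7.5)→(17,11.5)  cross = 13.5·11.5 − 17·7.5 = 27.7500; (r_i+r_j)·cross = 30.5·27.7500 = 846.3750
edge 2: (17,11.5)→(19.5,17)  cross = 17·17 − 19.5·11.5 = 64.7500; (r_i+r_j)·cross = 36.5·64.7500 = 2363.3750
edge 3: (19.5,17)→(18.5,38.5)  cross = 19.5·38.5 − 18.5·17 = 436.2500; (r_i+r_j)·cross = 38·436.2500 = 16577.5000
edge 4: (18.5,38.5)→(5,39.5)  cross = 18.5·39.5 − 5·38.5 = 538.2500; (r_i+r_j)·cross = 23.5·538.2500 = 12648.8750
edge 5: (5,39.5)→(3,2.5)  cross = 5·2.5 − 3·39.5 = -106.0000; (r_i+r_j)·cross = 8·-106.0000 = -848.0000
Σcross = 949.7500 → A = |Σcross|/2 = 474.8750 mm²
Σ(r_i+r_j)·cross = 31402.5000 → first moment M = |Σ|/6 = 5233.7500
R_c = M/A = 5233.7500/474.8750 = 11.0213 mm
θ = 121° = 2.111848 rad
V = θ·R_c·A = 2.111848·11.0213·474.8750 = 11052.887 mm³

Volume = 11052.887 mm³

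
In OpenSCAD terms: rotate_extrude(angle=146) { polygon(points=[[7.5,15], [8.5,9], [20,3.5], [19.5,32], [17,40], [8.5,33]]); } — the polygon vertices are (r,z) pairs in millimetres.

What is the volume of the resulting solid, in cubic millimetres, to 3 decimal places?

Volume = 12601.391 mm³

Profile (r,z), 6 vertices: (7.5,15) (8.5,9) (20,3.5) (19.5,32) (17,40) (8.5,33)
edge 0: (7.5,15)→(8.5,9)  cross = 7.5·9 − 8.5·15 = -60.0000; (r_i+r_j)·cross = 16·-60.0000 = -960.0000
edge 1: (8.5,9)→(20,3.5)  cross = 8.5·3.5 − 20·9 = -150.2500; (r_i+r_j)·cross = 28.5·-150.2500 = -4282.1250
edge 2: (20,3.5)→(19.5,32)  cross = 20·32 − 19.5·3.5 = 571.7500; (r_i+r_j)·cross = 39.5·571.7500 = 22584.1250
edge 3: (19.5,32)→(17,40)  cross = 19.5·40 − 17·32 = 236.0000; (r_i+r_j)·cross = 36.5·236.0000 = 8614.0000
edge 4: (17,40)→(8.5,33)  cross = 17·33 − 8.5·40 = 221.0000; (r_i+r_j)·cross = 25.5·221.0000 = 5635.5000
edge 5: (8.5,33)→(7.5,15)  cross = 8.5·15 − 7.5·33 = -120.0000; (r_i+r_j)·cross = 16·-120.0000 = -1920.0000
Σcross = 698.5000 → A = |Σcross|/2 = 349.2500 mm²
Σ(r_i+r_j)·cross = 29671.5000 → first moment M = |Σ|/6 = 4945.2500
R_c = M/A = 4945.2500/349.2500 = 14.1596 mm
θ = 146° = 2.548181 rad
V = θ·R_c·A = 2.548181·14.1596·349.2500 = 12601.391 mm³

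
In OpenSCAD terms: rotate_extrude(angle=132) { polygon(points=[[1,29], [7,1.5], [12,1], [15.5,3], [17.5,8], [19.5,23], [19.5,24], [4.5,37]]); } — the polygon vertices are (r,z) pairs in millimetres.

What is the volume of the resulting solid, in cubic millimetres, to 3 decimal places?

Profile (r,z), 8 vertices: (1,29) (7,1.5) (12,1) (15.5,3) (17.5,8) (19.5,23) (19.5,24) (4.5,37)
edge 0: (1,29)→(7,1.5)  cross = 1·1.5 − 7·29 = -201.5000; (r_i+r_j)·cross = 8·-201.5000 = -1612.0000
edge 1: (7,1.5)→(12,1)  cross = 7·1 − 12·1.5 = -11.0000; (r_i+r_j)·cross = 19·-11.0000 = -209.0000
edge 2: (12,1)→(15.5,3)  cross = 12·3 − 15.5·1 = 20.5000; (r_i+r_j)·cross = 27.5·20.5000 = 563.7500
edge 3: (15.5,3)→(17.5,8)  cross = 15.5·8 − 17.5·3 = 71.5000; (r_i+r_j)·cross = 33·71.5000 = 2359.5000
edge 4: (17.5,8)→(19.5,23)  cross = 17.5·23 − 19.5·8 = 246.5000; (r_i+r_j)·cross = 37·246.5000 = 9120.5000
edge 5: (19.5,23)→(19.5,24)  cross = 19.5·24 − 19.5·23 = 19.5000; (r_i+r_j)·cross = 39·19.5000 = 760.5000
edge 6: (19.5,24)→(4.5,37)  cross = 19.5·37 − 4.5·24 = 613.5000; (r_i+r_j)·cross = 24·613.5000 = 14724.0000
edge 7: (4.5,37)→(1,29)  cross = 4.5·29 − 1·37 = 93.5000; (r_i+r_j)·cross = 5.5·93.5000 = 514.2500
Σcross = 852.5000 → A = |Σcross|/2 = 426.2500 mm²
Σ(r_i+r_j)·cross = 26221.5000 → first moment M = |Σ|/6 = 4370.2500
R_c = M/A = 4370.2500/426.2500 = 10.2528 mm
θ = 132° = 2.303835 rad
V = θ·R_c·A = 2.303835·10.2528·426.2500 = 10068.333 mm³

Volume = 10068.333 mm³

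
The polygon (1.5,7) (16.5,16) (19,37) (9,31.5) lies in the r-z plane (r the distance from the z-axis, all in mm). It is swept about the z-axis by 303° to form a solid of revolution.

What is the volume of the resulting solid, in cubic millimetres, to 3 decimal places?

Profile (r,z), 4 vertices: (1.5,7) (16.5,16) (19,37) (9,31.5)
edge 0: (1.5,7)→(16.5,16)  cross = 1.5·16 − 16.5·7 = -91.5000; (r_i+r_j)·cross = 18·-91.5000 = -1647.0000
edge 1: (16.5,16)→(19,37)  cross = 16.5·37 − 19·16 = 306.5000; (r_i+r_j)·cross = 35.5·306.5000 = 10880.7500
edge 2: (19,37)→(9,31.5)  cross = 19·31.5 − 9·37 = 265.5000; (r_i+r_j)·cross = 28·265.5000 = 7434.0000
edge 3: (9,31.5)→(1.5,7)  cross = 9·7 − 1.5·31.5 = 15.7500; (r_i+r_j)·cross = 10.5·15.7500 = 165.3750
Σcross = 496.2500 → A = |Σcross|/2 = 248.1250 mm²
Σ(r_i+r_j)·cross = 16833.1250 → first moment M = |Σ|/6 = 2805.5208
R_c = M/A = 2805.5208/248.1250 = 11.3069 mm
θ = 303° = 5.288348 rad
V = θ·R_c·A = 5.288348·11.3069·248.1250 = 14836.569 mm³

Volume = 14836.569 mm³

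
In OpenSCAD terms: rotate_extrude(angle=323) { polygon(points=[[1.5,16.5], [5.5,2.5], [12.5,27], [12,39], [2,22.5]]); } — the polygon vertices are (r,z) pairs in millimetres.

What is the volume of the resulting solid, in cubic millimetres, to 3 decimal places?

Profile (r,z), 5 vertices: (1.5,16.5) (5.5,2.5) (12.5,27) (12,39) (2,22.5)
edge 0: (1.5,16.5)→(5.5,2.5)  cross = 1.5·2.5 − 5.5·16.5 = -87.0000; (r_i+r_j)·cross = 7·-87.0000 = -609.0000
edge 1: (5.5,2.5)→(12.5,27)  cross = 5.5·27 − 12.5·2.5 = 117.2500; (r_i+r_j)·cross = 18·117.2500 = 2110.5000
edge 2: (12.5,27)→(12,39)  cross = 12.5·39 − 12·27 = 163.5000; (r_i+r_j)·cross = 24.5·163.5000 = 4005.7500
edge 3: (12,39)→(2,22.5)  cross = 12·22.5 − 2·39 = 192.0000; (r_i+r_j)·cross = 14·192.0000 = 2688.0000
edge 4: (2,22.5)→(1.5,16.5)  cross = 2·16.5 − 1.5·22.5 = -0.7500; (r_i+r_j)·cross = 3.5·-0.7500 = -2.6250
Σcross = 385.0000 → A = |Σcross|/2 = 192.5000 mm²
Σ(r_i+r_j)·cross = 8192.6250 → first moment M = |Σ|/6 = 1365.4375
R_c = M/A = 1365.4375/192.5000 = 7.0932 mm
θ = 323° = 5.637413 rad
V = θ·R_c·A = 5.637413·7.0932·192.5000 = 7697.536 mm³

Volume = 7697.536 mm³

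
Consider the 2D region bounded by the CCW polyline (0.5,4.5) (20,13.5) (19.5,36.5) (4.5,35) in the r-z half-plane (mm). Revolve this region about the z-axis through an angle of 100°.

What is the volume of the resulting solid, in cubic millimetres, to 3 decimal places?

Volume = 8488.627 mm³

Profile (r,z), 4 vertices: (0.5,4.5) (20,13.5) (19.5,36.5) (4.5,35)
edge 0: (0.5,4.5)→(20,13.5)  cross = 0.5·13.5 − 20·4.5 = -83.2500; (r_i+r_j)·cross = 20.5·-83.2500 = -1706.6250
edge 1: (20,13.5)→(19.5,36.5)  cross = 20·36.5 − 19.5·13.5 = 466.7500; (r_i+r_j)·cross = 39.5·466.7500 = 18436.6250
edge 2: (19.5,36.5)→(4.5,35)  cross = 19.5·35 − 4.5·36.5 = 518.2500; (r_i+r_j)·cross = 24·518.2500 = 12438.0000
edge 3: (4.5,35)→(0.5,4.5)  cross = 4.5·4.5 − 0.5·35 = 2.7500; (r_i+r_j)·cross = 5·2.7500 = 13.7500
Σcross = 904.5000 → A = |Σcross|/2 = 452.2500 mm²
Σ(r_i+r_j)·cross = 29181.7500 → first moment M = |Σ|/6 = 4863.6250
R_c = M/A = 4863.6250/452.2500 = 10.7543 mm
θ = 100° = 1.745329 rad
V = θ·R_c·A = 1.745329·10.7543·452.2500 = 8488.627 mm³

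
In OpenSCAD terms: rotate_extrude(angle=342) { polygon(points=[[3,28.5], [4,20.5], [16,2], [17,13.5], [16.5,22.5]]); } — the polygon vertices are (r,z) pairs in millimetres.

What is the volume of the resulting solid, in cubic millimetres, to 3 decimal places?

Volume = 12379.511 mm³

Profile (r,z), 5 vertices: (3,28.5) (4,20.5) (16,2) (17,13.5) (16.5,22.5)
edge 0: (3,28.5)→(4,20.5)  cross = 3·20.5 − 4·28.5 = -52.5000; (r_i+r_j)·cross = 7·-52.5000 = -367.5000
edge 1: (4,20.5)→(16,2)  cross = 4·2 − 16·20.5 = -320.0000; (r_i+r_j)·cross = 20·-320.0000 = -6400.0000
edge 2: (16,2)→(17,13.5)  cross = 16·13.5 − 17·2 = 182.0000; (r_i+r_j)·cross = 33·182.0000 = 6006.0000
edge 3: (17,13.5)→(16.5,22.5)  cross = 17·22.5 − 16.5·13.5 = 159.7500; (r_i+r_j)·cross = 33.5·159.7500 = 5351.6250
edge 4: (16.5,22.5)→(3,28.5)  cross = 16.5·28.5 − 3·22.5 = 402.7500; (r_i+r_j)·cross = 19.5·402.7500 = 7853.6250
Σcross = 372.0000 → A = |Σcross|/2 = 186.0000 mm²
Σ(r_i+r_j)·cross = 12443.7500 → first moment M = |Σ|/6 = 2073.9583
R_c = M/A = 2073.9583/186.0000 = 11.1503 mm
θ = 342° = 5.969026 rad
V = θ·R_c·A = 5.969026·11.1503·186.0000 = 12379.511 mm³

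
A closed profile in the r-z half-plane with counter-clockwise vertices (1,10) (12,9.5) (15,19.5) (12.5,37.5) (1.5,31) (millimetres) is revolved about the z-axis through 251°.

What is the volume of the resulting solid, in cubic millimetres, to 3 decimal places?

Volume = 10511.764 mm³

Profile (r,z), 5 vertices: (1,10) (12,9.5) (15,19.5) (12.5,37.5) (1.5,31)
edge 0: (1,10)→(12,9.5)  cross = 1·9.5 − 12·10 = -110.5000; (r_i+r_j)·cross = 13·-110.5000 = -1436.5000
edge 1: (12,9.5)→(15,19.5)  cross = 12·19.5 − 15·9.5 = 91.5000; (r_i+r_j)·cross = 27·91.5000 = 2470.5000
edge 2: (15,19.5)→(12.5,37.5)  cross = 15·37.5 − 12.5·19.5 = 318.7500; (r_i+r_j)·cross = 27.5·318.7500 = 8765.6250
edge 3: (12.5,37.5)→(1.5,31)  cross = 12.5·31 − 1.5·37.5 = 331.2500; (r_i+r_j)·cross = 14·331.2500 = 4637.5000
edge 4: (1.5,31)→(1,10)  cross = 1.5·10 − 1·31 = -16.0000; (r_i+r_j)·cross = 2.5·-16.0000 = -40.0000
Σcross = 615.0000 → A = |Σcross|/2 = 307.5000 mm²
Σ(r_i+r_j)·cross = 14397.1250 → first moment M = |Σ|/6 = 2399.5208
R_c = M/A = 2399.5208/307.5000 = 7.8033 mm
θ = 251° = 4.380776 rad
V = θ·R_c·A = 4.380776·7.8033·307.5000 = 10511.764 mm³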